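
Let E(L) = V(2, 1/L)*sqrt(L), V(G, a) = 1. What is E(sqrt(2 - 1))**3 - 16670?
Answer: -16669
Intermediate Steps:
E(L) = sqrt(L) (E(L) = 1*sqrt(L) = sqrt(L))
E(sqrt(2 - 1))**3 - 16670 = (sqrt(sqrt(2 - 1)))**3 - 16670 = (sqrt(sqrt(1)))**3 - 16670 = (sqrt(1))**3 - 16670 = 1**3 - 16670 = 1 - 16670 = -16669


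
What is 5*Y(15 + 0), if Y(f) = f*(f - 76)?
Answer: -4575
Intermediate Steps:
Y(f) = f*(-76 + f)
5*Y(15 + 0) = 5*((15 + 0)*(-76 + (15 + 0))) = 5*(15*(-76 + 15)) = 5*(15*(-61)) = 5*(-915) = -4575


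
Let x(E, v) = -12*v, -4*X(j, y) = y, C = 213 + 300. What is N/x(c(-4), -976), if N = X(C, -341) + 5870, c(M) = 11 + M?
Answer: 23821/46848 ≈ 0.50847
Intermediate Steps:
C = 513
X(j, y) = -y/4
N = 23821/4 (N = -¼*(-341) + 5870 = 341/4 + 5870 = 23821/4 ≈ 5955.3)
N/x(c(-4), -976) = 23821/(4*((-12*(-976)))) = (23821/4)/11712 = (23821/4)*(1/11712) = 23821/46848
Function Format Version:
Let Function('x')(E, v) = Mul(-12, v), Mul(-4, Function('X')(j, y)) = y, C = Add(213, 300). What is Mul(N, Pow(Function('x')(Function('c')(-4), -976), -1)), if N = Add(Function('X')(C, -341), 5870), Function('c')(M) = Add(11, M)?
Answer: Rational(23821, 46848) ≈ 0.50847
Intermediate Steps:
C = 513
Function('X')(j, y) = Mul(Rational(-1, 4), y)
N = Rational(23821, 4) (N = Add(Mul(Rational(-1, 4), -341), 5870) = Add(Rational(341, 4), 5870) = Rational(23821, 4) ≈ 5955.3)
Mul(N, Pow(Function('x')(Function('c')(-4), -976), -1)) = Mul(Rational(23821, 4), Pow(Mul(-12, -976), -1)) = Mul(Rational(23821, 4), Pow(11712, -1)) = Mul(Rational(23821, 4), Rational(1, 11712)) = Rational(23821, 46848)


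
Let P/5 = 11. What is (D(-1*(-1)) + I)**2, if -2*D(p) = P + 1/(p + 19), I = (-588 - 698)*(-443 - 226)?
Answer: 1184203569483081/1600 ≈ 7.4013e+11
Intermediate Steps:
P = 55 (P = 5*11 = 55)
I = 860334 (I = -1286*(-669) = 860334)
D(p) = -55/2 - 1/(2*(19 + p)) (D(p) = -(55 + 1/(p + 19))/2 = -(55 + 1/(19 + p))/2 = -55/2 - 1/(2*(19 + p)))
(D(-1*(-1)) + I)**2 = ((-1046 - (-55)*(-1))/(2*(19 - 1*(-1))) + 860334)**2 = ((-1046 - 55*1)/(2*(19 + 1)) + 860334)**2 = ((1/2)*(-1046 - 55)/20 + 860334)**2 = ((1/2)*(1/20)*(-1101) + 860334)**2 = (-1101/40 + 860334)**2 = (34412259/40)**2 = 1184203569483081/1600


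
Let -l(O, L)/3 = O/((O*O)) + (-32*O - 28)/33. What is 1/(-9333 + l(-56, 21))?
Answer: -616/5847879 ≈ -0.00010534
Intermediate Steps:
l(O, L) = 28/11 - 3/O + 32*O/11 (l(O, L) = -3*(O/((O*O)) + (-32*O - 28)/33) = -3*(O/(O²) + (-28 - 32*O)*(1/33)) = -3*(O/O² + (-28/33 - 32*O/33)) = -3*(1/O + (-28/33 - 32*O/33)) = -3*(-28/33 + 1/O - 32*O/33) = 28/11 - 3/O + 32*O/11)
1/(-9333 + l(-56, 21)) = 1/(-9333 + (28/11 - 3/(-56) + (32/11)*(-56))) = 1/(-9333 + (28/11 - 3*(-1/56) - 1792/11)) = 1/(-9333 + (28/11 + 3/56 - 1792/11)) = 1/(-9333 - 98751/616) = 1/(-5847879/616) = -616/5847879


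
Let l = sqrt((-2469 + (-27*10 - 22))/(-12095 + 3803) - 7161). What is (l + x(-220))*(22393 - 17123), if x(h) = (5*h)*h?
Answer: 1275340000 + 2635*I*sqrt(123086968323)/2073 ≈ 1.2753e+9 + 4.4595e+5*I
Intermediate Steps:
x(h) = 5*h**2
l = I*sqrt(123086968323)/4146 (l = sqrt((-2469 + (-270 - 22))/(-8292) - 7161) = sqrt((-2469 - 292)*(-1/8292) - 7161) = sqrt(-2761*(-1/8292) - 7161) = sqrt(2761/8292 - 7161) = sqrt(-59376251/8292) = I*sqrt(123086968323)/4146 ≈ 84.621*I)
(l + x(-220))*(22393 - 17123) = (I*sqrt(123086968323)/4146 + 5*(-220)**2)*(22393 - 17123) = (I*sqrt(123086968323)/4146 + 5*48400)*5270 = (I*sqrt(123086968323)/4146 + 242000)*5270 = (242000 + I*sqrt(123086968323)/4146)*5270 = 1275340000 + 2635*I*sqrt(123086968323)/2073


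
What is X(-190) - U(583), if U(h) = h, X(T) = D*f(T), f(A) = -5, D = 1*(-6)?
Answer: -553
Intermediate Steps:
D = -6
X(T) = 30 (X(T) = -6*(-5) = 30)
X(-190) - U(583) = 30 - 1*583 = 30 - 583 = -553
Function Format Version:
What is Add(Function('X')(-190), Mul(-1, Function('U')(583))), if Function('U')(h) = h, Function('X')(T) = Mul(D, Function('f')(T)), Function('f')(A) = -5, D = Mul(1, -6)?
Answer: -553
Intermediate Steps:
D = -6
Function('X')(T) = 30 (Function('X')(T) = Mul(-6, -5) = 30)
Add(Function('X')(-190), Mul(-1, Function('U')(583))) = Add(30, Mul(-1, 583)) = Add(30, -583) = -553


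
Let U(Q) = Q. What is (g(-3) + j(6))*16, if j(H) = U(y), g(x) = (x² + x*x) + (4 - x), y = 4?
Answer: 464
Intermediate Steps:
g(x) = 4 - x + 2*x² (g(x) = (x² + x²) + (4 - x) = 2*x² + (4 - x) = 4 - x + 2*x²)
j(H) = 4
(g(-3) + j(6))*16 = ((4 - 1*(-3) + 2*(-3)²) + 4)*16 = ((4 + 3 + 2*9) + 4)*16 = ((4 + 3 + 18) + 4)*16 = (25 + 4)*16 = 29*16 = 464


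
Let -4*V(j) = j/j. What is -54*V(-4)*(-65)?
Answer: -1755/2 ≈ -877.50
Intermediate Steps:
V(j) = -¼ (V(j) = -j/(4*j) = -¼*1 = -¼)
-54*V(-4)*(-65) = -54*(-¼)*(-65) = (27/2)*(-65) = -1755/2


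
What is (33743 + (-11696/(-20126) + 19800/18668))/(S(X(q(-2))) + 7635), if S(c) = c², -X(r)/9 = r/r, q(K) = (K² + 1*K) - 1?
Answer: 528261355023/120791462012 ≈ 4.3733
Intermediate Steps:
q(K) = -1 + K + K² (q(K) = (K² + K) - 1 = (K + K²) - 1 = -1 + K + K²)
X(r) = -9 (X(r) = -9*r/r = -9*1 = -9)
(33743 + (-11696/(-20126) + 19800/18668))/(S(X(q(-2))) + 7635) = (33743 + (-11696/(-20126) + 19800/18668))/((-9)² + 7635) = (33743 + (-11696*(-1/20126) + 19800*(1/18668)))/(81 + 7635) = (33743 + (5848/10063 + 4950/4667))/7716 = (33743 + 77104466/46964021)*(1/7716) = (1584784065069/46964021)*(1/7716) = 528261355023/120791462012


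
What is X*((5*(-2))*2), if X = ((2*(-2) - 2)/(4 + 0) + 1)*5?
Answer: 50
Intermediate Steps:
X = -5/2 (X = ((-4 - 2)/4 + 1)*5 = (-6*¼ + 1)*5 = (-3/2 + 1)*5 = -½*5 = -5/2 ≈ -2.5000)
X*((5*(-2))*2) = -5*5*(-2)*2/2 = -(-25)*2 = -5/2*(-20) = 50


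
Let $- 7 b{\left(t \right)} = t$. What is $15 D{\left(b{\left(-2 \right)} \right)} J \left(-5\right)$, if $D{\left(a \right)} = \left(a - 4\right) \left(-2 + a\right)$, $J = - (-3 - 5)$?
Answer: $- \frac{187200}{49} \approx -3820.4$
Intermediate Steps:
$b{\left(t \right)} = - \frac{t}{7}$
$J = 8$ ($J = \left(-1\right) \left(-8\right) = 8$)
$D{\left(a \right)} = \left(-4 + a\right) \left(-2 + a\right)$
$15 D{\left(b{\left(-2 \right)} \right)} J \left(-5\right) = 15 \left(8 + \left(\left(- \frac{1}{7}\right) \left(-2\right)\right)^{2} - 6 \left(\left(- \frac{1}{7}\right) \left(-2\right)\right)\right) 8 \left(-5\right) = 15 \left(8 + \left(\frac{2}{7}\right)^{2} - \frac{12}{7}\right) \left(-40\right) = 15 \left(8 + \frac{4}{49} - \frac{12}{7}\right) \left(-40\right) = 15 \cdot \frac{312}{49} \left(-40\right) = \frac{4680}{49} \left(-40\right) = - \frac{187200}{49}$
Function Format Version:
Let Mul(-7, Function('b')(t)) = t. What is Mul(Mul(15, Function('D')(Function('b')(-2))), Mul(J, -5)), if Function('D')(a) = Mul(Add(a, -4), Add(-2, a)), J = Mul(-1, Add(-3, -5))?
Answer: Rational(-187200, 49) ≈ -3820.4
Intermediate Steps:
Function('b')(t) = Mul(Rational(-1, 7), t)
J = 8 (J = Mul(-1, -8) = 8)
Function('D')(a) = Mul(Add(-4, a), Add(-2, a))
Mul(Mul(15, Function('D')(Function('b')(-2))), Mul(J, -5)) = Mul(Mul(15, Add(8, Pow(Mul(Rational(-1, 7), -2), 2), Mul(-6, Mul(Rational(-1, 7), -2)))), Mul(8, -5)) = Mul(Mul(15, Add(8, Pow(Rational(2, 7), 2), Mul(-6, Rational(2, 7)))), -40) = Mul(Mul(15, Add(8, Rational(4, 49), Rational(-12, 7))), -40) = Mul(Mul(15, Rational(312, 49)), -40) = Mul(Rational(4680, 49), -40) = Rational(-187200, 49)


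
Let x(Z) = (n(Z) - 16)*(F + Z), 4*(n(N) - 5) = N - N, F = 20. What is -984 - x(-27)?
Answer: -1061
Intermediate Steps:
n(N) = 5 (n(N) = 5 + (N - N)/4 = 5 + (1/4)*0 = 5 + 0 = 5)
x(Z) = -220 - 11*Z (x(Z) = (5 - 16)*(20 + Z) = -11*(20 + Z) = -220 - 11*Z)
-984 - x(-27) = -984 - (-220 - 11*(-27)) = -984 - (-220 + 297) = -984 - 1*77 = -984 - 77 = -1061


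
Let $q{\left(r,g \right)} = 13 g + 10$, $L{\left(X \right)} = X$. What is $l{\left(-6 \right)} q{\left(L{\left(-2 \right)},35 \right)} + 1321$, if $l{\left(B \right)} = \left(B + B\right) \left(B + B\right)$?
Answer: $68281$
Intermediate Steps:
$q{\left(r,g \right)} = 10 + 13 g$
$l{\left(B \right)} = 4 B^{2}$ ($l{\left(B \right)} = 2 B 2 B = 4 B^{2}$)
$l{\left(-6 \right)} q{\left(L{\left(-2 \right)},35 \right)} + 1321 = 4 \left(-6\right)^{2} \left(10 + 13 \cdot 35\right) + 1321 = 4 \cdot 36 \left(10 + 455\right) + 1321 = 144 \cdot 465 + 1321 = 66960 + 1321 = 68281$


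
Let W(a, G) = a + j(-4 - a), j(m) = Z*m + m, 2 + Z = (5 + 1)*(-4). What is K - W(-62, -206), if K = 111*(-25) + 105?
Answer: -1158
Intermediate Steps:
Z = -26 (Z = -2 + (5 + 1)*(-4) = -2 + 6*(-4) = -2 - 24 = -26)
K = -2670 (K = -2775 + 105 = -2670)
j(m) = -25*m (j(m) = -26*m + m = -25*m)
W(a, G) = 100 + 26*a (W(a, G) = a - 25*(-4 - a) = a + (100 + 25*a) = 100 + 26*a)
K - W(-62, -206) = -2670 - (100 + 26*(-62)) = -2670 - (100 - 1612) = -2670 - 1*(-1512) = -2670 + 1512 = -1158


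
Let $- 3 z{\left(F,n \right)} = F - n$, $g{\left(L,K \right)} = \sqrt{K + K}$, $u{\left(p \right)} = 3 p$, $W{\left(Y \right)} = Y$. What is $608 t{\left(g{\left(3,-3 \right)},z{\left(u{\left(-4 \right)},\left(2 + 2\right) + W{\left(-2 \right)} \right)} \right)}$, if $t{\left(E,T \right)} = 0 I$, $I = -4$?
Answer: $0$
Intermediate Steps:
$g{\left(L,K \right)} = \sqrt{2} \sqrt{K}$ ($g{\left(L,K \right)} = \sqrt{2 K} = \sqrt{2} \sqrt{K}$)
$z{\left(F,n \right)} = - \frac{F}{3} + \frac{n}{3}$ ($z{\left(F,n \right)} = - \frac{F - n}{3} = - \frac{F}{3} + \frac{n}{3}$)
$t{\left(E,T \right)} = 0$ ($t{\left(E,T \right)} = 0 \left(-4\right) = 0$)
$608 t{\left(g{\left(3,-3 \right)},z{\left(u{\left(-4 \right)},\left(2 + 2\right) + W{\left(-2 \right)} \right)} \right)} = 608 \cdot 0 = 0$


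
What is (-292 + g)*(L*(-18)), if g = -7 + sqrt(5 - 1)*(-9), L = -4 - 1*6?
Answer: -57060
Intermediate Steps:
L = -10 (L = -4 - 6 = -10)
g = -25 (g = -7 + sqrt(4)*(-9) = -7 + 2*(-9) = -7 - 18 = -25)
(-292 + g)*(L*(-18)) = (-292 - 25)*(-10*(-18)) = -317*180 = -57060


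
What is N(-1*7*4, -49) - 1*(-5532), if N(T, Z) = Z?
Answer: 5483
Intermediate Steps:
N(-1*7*4, -49) - 1*(-5532) = -49 - 1*(-5532) = -49 + 5532 = 5483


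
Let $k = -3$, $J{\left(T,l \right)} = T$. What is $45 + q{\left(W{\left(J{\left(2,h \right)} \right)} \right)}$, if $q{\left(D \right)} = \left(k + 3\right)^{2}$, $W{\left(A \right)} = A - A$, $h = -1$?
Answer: $45$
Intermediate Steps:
$W{\left(A \right)} = 0$
$q{\left(D \right)} = 0$ ($q{\left(D \right)} = \left(-3 + 3\right)^{2} = 0^{2} = 0$)
$45 + q{\left(W{\left(J{\left(2,h \right)} \right)} \right)} = 45 + 0 = 45$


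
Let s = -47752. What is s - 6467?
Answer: -54219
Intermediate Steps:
s - 6467 = -47752 - 6467 = -54219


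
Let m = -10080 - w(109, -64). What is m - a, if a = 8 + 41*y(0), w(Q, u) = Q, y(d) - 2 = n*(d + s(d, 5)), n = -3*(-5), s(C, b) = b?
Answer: -13354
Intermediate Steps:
n = 15
y(d) = 77 + 15*d (y(d) = 2 + 15*(d + 5) = 2 + 15*(5 + d) = 2 + (75 + 15*d) = 77 + 15*d)
m = -10189 (m = -10080 - 1*109 = -10080 - 109 = -10189)
a = 3165 (a = 8 + 41*(77 + 15*0) = 8 + 41*(77 + 0) = 8 + 41*77 = 8 + 3157 = 3165)
m - a = -10189 - 1*3165 = -10189 - 3165 = -13354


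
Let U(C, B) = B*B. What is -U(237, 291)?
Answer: -84681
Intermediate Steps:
U(C, B) = B²
-U(237, 291) = -1*291² = -1*84681 = -84681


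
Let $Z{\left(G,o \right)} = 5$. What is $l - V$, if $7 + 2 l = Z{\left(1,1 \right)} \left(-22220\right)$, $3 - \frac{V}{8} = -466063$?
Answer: $- \frac{7568163}{2} \approx -3.7841 \cdot 10^{6}$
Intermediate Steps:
$V = 3728528$ ($V = 24 - -3728504 = 24 + 3728504 = 3728528$)
$l = - \frac{111107}{2}$ ($l = - \frac{7}{2} + \frac{5 \left(-22220\right)}{2} = - \frac{7}{2} + \frac{1}{2} \left(-111100\right) = - \frac{7}{2} - 55550 = - \frac{111107}{2} \approx -55554.0$)
$l - V = - \frac{111107}{2} - 3728528 = - \frac{7568163}{2}$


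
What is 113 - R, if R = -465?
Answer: 578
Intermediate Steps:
113 - R = 113 - 1*(-465) = 113 + 465 = 578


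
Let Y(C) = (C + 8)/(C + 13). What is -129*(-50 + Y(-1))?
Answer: 25499/4 ≈ 6374.8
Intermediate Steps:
Y(C) = (8 + C)/(13 + C)
-129*(-50 + Y(-1)) = -129*(-50 + (8 - 1)/(13 - 1)) = -129*(-50 + 7/12) = -129*(-593/12) = 25499/4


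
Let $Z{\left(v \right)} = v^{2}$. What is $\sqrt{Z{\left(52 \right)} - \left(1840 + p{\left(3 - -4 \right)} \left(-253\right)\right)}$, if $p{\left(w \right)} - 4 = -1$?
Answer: $\sqrt{1623} \approx 40.286$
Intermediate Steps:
$p{\left(w \right)} = 3$ ($p{\left(w \right)} = 4 - 1 = 3$)
$\sqrt{Z{\left(52 \right)} - \left(1840 + p{\left(3 - -4 \right)} \left(-253\right)\right)} = \sqrt{52^{2} - \left(1840 + 3 \left(-253\right)\right)} = \sqrt{2704 - 1081} = \sqrt{1623}$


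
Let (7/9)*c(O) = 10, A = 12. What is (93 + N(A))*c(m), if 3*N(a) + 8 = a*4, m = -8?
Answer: 9570/7 ≈ 1367.1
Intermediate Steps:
c(O) = 90/7 (c(O) = (9/7)*10 = 90/7)
N(a) = -8/3 + 4*a/3 (N(a) = -8/3 + (a*4)/3 = -8/3 + (4*a)/3 = -8/3 + 4*a/3)
(93 + N(A))*c(m) = (93 + (-8/3 + (4/3)*12))*(90/7) = (93 + (-8/3 + 16))*(90/7) = (93 + 40/3)*(90/7) = (319/3)*(90/7) = 9570/7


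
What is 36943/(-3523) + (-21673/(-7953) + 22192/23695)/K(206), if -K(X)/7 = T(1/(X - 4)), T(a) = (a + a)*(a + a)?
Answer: -24847284728864788/4647275067435 ≈ -5346.6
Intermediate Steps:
T(a) = 4*a² (T(a) = (2*a)*(2*a) = 4*a²)
K(X) = -28/(-4 + X)² (K(X) = -28*(1/(X - 4))² = -28*(1/(-4 + X))² = -28/(-4 + X)²)
36943/(-3523) + (-21673/(-7953) + 22192/23695)/K(206) = 36943/(-3523) + (-21673/(-7953) + 22192/23695)/((-28/(-4 + 206)²)) = 36943*(-1/3523) + (-21673*(-1/7953) + 22192*(1/23695))/((-28/202²)) = -36943/3523 + (21673/7953 + 22192/23695)/((-28*1/40804)) = -36943/3523 + 690034711/(188446335*(-7/10201)) = -36943/3523 + (690034711/188446335)*(-10201/7) = -36943/3523 - 7039044086911/1319124345 = -24847284728864788/4647275067435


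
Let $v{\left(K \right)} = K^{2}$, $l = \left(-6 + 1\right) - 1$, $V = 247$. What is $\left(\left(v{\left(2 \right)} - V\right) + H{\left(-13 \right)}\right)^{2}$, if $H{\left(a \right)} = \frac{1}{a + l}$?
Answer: $\frac{21325924}{361} \approx 59075.0$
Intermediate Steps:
$l = -6$ ($l = -5 - 1 = -6$)
$H{\left(a \right)} = \frac{1}{-6 + a}$ ($H{\left(a \right)} = \frac{1}{a - 6} = \frac{1}{-6 + a}$)
$\left(\left(v{\left(2 \right)} - V\right) + H{\left(-13 \right)}\right)^{2} = \left(\left(2^{2} - 247\right) + \frac{1}{-6 - 13}\right)^{2} = \left(\left(4 - 247\right) + \frac{1}{-19}\right)^{2} = \left(-243 - \frac{1}{19}\right)^{2} = \left(- \frac{4618}{19}\right)^{2} = \frac{21325924}{361}$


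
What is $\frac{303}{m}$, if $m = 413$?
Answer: $\frac{303}{413} \approx 0.73366$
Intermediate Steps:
$\frac{303}{m} = \frac{303}{413}$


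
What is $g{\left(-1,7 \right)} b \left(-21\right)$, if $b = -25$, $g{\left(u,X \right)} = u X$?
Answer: $-3675$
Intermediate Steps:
$g{\left(u,X \right)} = X u$
$g{\left(-1,7 \right)} b \left(-21\right) = 7 \left(-1\right) \left(-25\right) \left(-21\right) = \left(-7\right) \left(-25\right) \left(-21\right) = 175 \left(-21\right) = -3675$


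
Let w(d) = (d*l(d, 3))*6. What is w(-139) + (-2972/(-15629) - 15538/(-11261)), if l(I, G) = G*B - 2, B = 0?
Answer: 293841256986/175998169 ≈ 1669.6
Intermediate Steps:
l(I, G) = -2 (l(I, G) = G*0 - 2 = 0 - 2 = -2)
w(d) = -12*d (w(d) = (d*(-2))*6 = -2*d*6 = -12*d)
w(-139) + (-2972/(-15629) - 15538/(-11261)) = -12*(-139) + (-2972/(-15629) - 15538/(-11261)) = 1668 + (-2972*(-1/15629) - 15538*(-1/11261)) = 1668 + (2972/15629 + 15538/11261) = 1668 + 276311094/175998169 = 293841256986/175998169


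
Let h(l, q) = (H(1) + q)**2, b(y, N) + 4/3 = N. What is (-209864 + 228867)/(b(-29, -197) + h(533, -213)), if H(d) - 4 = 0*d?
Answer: 1839/4208 ≈ 0.43702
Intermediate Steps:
H(d) = 4 (H(d) = 4 + 0*d = 4 + 0 = 4)
b(y, N) = -4/3 + N
h(l, q) = (4 + q)**2
(-209864 + 228867)/(b(-29, -197) + h(533, -213)) = (-209864 + 228867)/((-4/3 - 197) + (4 - 213)**2) = 19003/(-595/3 + (-209)**2) = 19003/(-595/3 + 43681) = 19003/(130448/3) = 19003*(3/130448) = 1839/4208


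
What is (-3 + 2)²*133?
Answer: 133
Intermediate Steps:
(-3 + 2)²*133 = (-1)²*133 = 1*133 = 133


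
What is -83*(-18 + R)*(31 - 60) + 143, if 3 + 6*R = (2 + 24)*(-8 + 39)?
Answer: 1673723/6 ≈ 2.7895e+5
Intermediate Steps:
R = 803/6 (R = -1/2 + ((2 + 24)*(-8 + 39))/6 = -1/2 + (26*31)/6 = -1/2 + (1/6)*806 = -1/2 + 403/3 = 803/6 ≈ 133.83)
-83*(-18 + R)*(31 - 60) + 143 = -83*(-18 + 803/6)*(31 - 60) + 143 = -57685*(-29)/6 + 143 = -83*(-20155/6) + 143 = 1672865/6 + 143 = 1673723/6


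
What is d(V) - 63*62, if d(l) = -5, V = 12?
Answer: -3911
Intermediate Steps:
d(V) - 63*62 = -5 - 63*62 = -5 - 3906 = -3911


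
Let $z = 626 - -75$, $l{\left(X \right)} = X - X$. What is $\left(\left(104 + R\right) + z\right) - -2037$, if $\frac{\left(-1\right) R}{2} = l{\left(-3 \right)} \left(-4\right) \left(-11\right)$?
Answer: $2842$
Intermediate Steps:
$l{\left(X \right)} = 0$
$R = 0$ ($R = - 2 \cdot 0 \left(-4\right) \left(-11\right) = - 2 \cdot 0 \left(-11\right) = \left(-2\right) 0 = 0$)
$z = 701$ ($z = 626 + 75 = 701$)
$\left(\left(104 + R\right) + z\right) - -2037 = \left(\left(104 + 0\right) + 701\right) - -2037 = \left(104 + 701\right) + 2037 = 805 + 2037 = 2842$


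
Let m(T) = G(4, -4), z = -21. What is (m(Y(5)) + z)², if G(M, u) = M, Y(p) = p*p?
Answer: 289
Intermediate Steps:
Y(p) = p²
m(T) = 4
(m(Y(5)) + z)² = (4 - 21)² = (-17)² = 289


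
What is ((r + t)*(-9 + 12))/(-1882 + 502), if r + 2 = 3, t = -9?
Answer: 2/115 ≈ 0.017391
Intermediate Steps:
r = 1 (r = -2 + 3 = 1)
((r + t)*(-9 + 12))/(-1882 + 502) = ((1 - 9)*(-9 + 12))/(-1882 + 502) = -8*3/(-1380) = -24*(-1/1380) = 2/115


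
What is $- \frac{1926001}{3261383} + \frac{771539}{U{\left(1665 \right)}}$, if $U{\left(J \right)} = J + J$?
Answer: $\frac{2509870595107}{10860405390} \approx 231.1$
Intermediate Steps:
$U{\left(J \right)} = 2 J$
$- \frac{1926001}{3261383} + \frac{771539}{U{\left(1665 \right)}} = - \frac{1926001}{3261383} + \frac{771539}{2 \cdot 1665} = \left(-1926001\right) \frac{1}{3261383} + \frac{771539}{3330} = - \frac{1926001}{3261383} + 771539 \cdot \frac{1}{3330} = - \frac{1926001}{3261383} + \frac{771539}{3330} = \frac{2509870595107}{10860405390}$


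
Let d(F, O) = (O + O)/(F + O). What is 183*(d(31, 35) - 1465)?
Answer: -2946910/11 ≈ -2.6790e+5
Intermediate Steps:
d(F, O) = 2*O/(F + O) (d(F, O) = (2*O)/(F + O) = 2*O/(F + O))
183*(d(31, 35) - 1465) = 183*(2*35/(31 + 35) - 1465) = 183*(2*35/66 - 1465) = 183*(2*35*(1/66) - 1465) = 183*(35/33 - 1465) = 183*(-48310/33) = -2946910/11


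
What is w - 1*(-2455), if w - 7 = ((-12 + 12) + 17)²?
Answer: 2751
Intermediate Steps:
w = 296 (w = 7 + ((-12 + 12) + 17)² = 7 + (0 + 17)² = 7 + 17² = 7 + 289 = 296)
w - 1*(-2455) = 296 - 1*(-2455) = 296 + 2455 = 2751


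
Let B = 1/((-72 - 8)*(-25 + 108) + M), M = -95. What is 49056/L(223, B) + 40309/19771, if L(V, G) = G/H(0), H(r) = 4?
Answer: -26128733541131/19771 ≈ -1.3216e+9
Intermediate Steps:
B = -1/6735 (B = 1/((-72 - 8)*(-25 + 108) - 95) = 1/(-80*83 - 95) = 1/(-6640 - 95) = 1/(-6735) = -1/6735 ≈ -0.00014848)
L(V, G) = G/4
49056/L(223, B) + 40309/19771 = 49056/(((¼)*(-1/6735))) + 40309/19771 = 49056/(-1/26940) + 40309*(1/19771) = 49056*(-26940) + 40309/19771 = -1321568640 + 40309/19771 = -26128733541131/19771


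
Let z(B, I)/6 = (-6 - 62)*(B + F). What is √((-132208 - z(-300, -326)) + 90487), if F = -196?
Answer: 3*I*√27121 ≈ 494.05*I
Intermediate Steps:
z(B, I) = 79968 - 408*B (z(B, I) = 6*((-6 - 62)*(B - 196)) = 6*(-68*(-196 + B)) = 6*(13328 - 68*B) = 79968 - 408*B)
√((-132208 - z(-300, -326)) + 90487) = √((-132208 - (79968 - 408*(-300))) + 90487) = √((-132208 - (79968 + 122400)) + 90487) = √((-132208 - 1*202368) + 90487) = √((-132208 - 202368) + 90487) = √(-334576 + 90487) = √(-244089) = 3*I*√27121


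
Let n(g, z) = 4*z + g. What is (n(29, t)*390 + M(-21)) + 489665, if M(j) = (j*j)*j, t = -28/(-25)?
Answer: 2467306/5 ≈ 4.9346e+5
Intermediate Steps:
t = 28/25 (t = -28*(-1/25) = 28/25 ≈ 1.1200)
M(j) = j³ (M(j) = j²*j = j³)
n(g, z) = g + 4*z
(n(29, t)*390 + M(-21)) + 489665 = ((29 + 4*(28/25))*390 + (-21)³) + 489665 = ((29 + 112/25)*390 - 9261) + 489665 = ((837/25)*390 - 9261) + 489665 = (65286/5 - 9261) + 489665 = 18981/5 + 489665 = 2467306/5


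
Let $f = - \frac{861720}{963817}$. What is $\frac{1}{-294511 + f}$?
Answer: $- \frac{963817}{283855570207} \approx -3.3954 \cdot 10^{-6}$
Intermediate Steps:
$f = - \frac{861720}{963817}$ ($f = \left(-861720\right) \frac{1}{963817} = - \frac{861720}{963817} \approx -0.89407$)
$\frac{1}{-294511 + f} = \frac{1}{-294511 - \frac{861720}{963817}} = \frac{1}{- \frac{283855570207}{963817}} = - \frac{963817}{283855570207}$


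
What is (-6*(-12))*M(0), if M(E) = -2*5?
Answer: -720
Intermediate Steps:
M(E) = -10
(-6*(-12))*M(0) = -6*(-12)*(-10) = 72*(-10) = -720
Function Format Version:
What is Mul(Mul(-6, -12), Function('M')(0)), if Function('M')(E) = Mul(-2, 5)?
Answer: -720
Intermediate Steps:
Function('M')(E) = -10
Mul(Mul(-6, -12), Function('M')(0)) = Mul(Mul(-6, -12), -10) = Mul(72, -10) = -720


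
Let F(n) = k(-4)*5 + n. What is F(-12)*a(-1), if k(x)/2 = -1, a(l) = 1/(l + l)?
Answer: 11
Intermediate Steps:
a(l) = 1/(2*l)
k(x) = -2 (k(x) = 2*(-1) = -2)
F(n) = -10 + n (F(n) = -2*5 + n = -10 + n)
F(-12)*a(-1) = (-10 - 12)*((1/2)/(-1)) = -11*(-1) = -22*(-1/2) = 11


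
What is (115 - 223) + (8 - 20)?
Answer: -120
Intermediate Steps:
(115 - 223) + (8 - 20) = -108 - 12 = -120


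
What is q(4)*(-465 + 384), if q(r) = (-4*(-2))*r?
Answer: -2592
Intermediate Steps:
q(r) = 8*r
q(4)*(-465 + 384) = (8*4)*(-465 + 384) = 32*(-81) = -2592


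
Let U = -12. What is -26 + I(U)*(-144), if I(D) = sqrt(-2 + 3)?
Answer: -170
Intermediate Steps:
I(D) = 1 (I(D) = sqrt(1) = 1)
-26 + I(U)*(-144) = -26 + 1*(-144) = -26 - 144 = -170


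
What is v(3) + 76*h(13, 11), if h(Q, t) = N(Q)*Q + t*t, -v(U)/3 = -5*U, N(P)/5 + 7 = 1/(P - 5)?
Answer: -49443/2 ≈ -24722.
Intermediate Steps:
N(P) = -35 + 5/(-5 + P) (N(P) = -35 + 5/(P - 5) = -35 + 5/(-5 + P))
v(U) = 15*U (v(U) = -(-15)*U = 15*U)
h(Q, t) = t**2 + 5*Q*(36 - 7*Q)/(-5 + Q) (h(Q, t) = (5*(36 - 7*Q)/(-5 + Q))*Q + t*t = 5*Q*(36 - 7*Q)/(-5 + Q) + t**2 = t**2 + 5*Q*(36 - 7*Q)/(-5 + Q))
v(3) + 76*h(13, 11) = 15*3 + 76*((11**2*(-5 + 13) - 5*13*(-36 + 7*13))/(-5 + 13)) = 45 + 76*((121*8 - 5*13*(-36 + 91))/8) = 45 + 76*((968 - 5*13*55)/8) = 45 + 76*((968 - 3575)/8) = 45 + 76*((1/8)*(-2607)) = 45 + 76*(-2607/8) = 45 - 49533/2 = -49443/2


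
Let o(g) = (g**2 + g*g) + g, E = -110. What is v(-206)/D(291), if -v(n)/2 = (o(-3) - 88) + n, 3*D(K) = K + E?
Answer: 1674/181 ≈ 9.2486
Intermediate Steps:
D(K) = -110/3 + K/3 (D(K) = (K - 110)/3 = (-110 + K)/3 = -110/3 + K/3)
o(g) = g + 2*g**2 (o(g) = (g**2 + g**2) + g = 2*g**2 + g = g + 2*g**2)
v(n) = 146 - 2*n (v(n) = -2*((-3*(1 + 2*(-3)) - 88) + n) = -2*((-3*(1 - 6) - 88) + n) = -2*((-3*(-5) - 88) + n) = -2*((15 - 88) + n) = -2*(-73 + n) = 146 - 2*n)
v(-206)/D(291) = (146 - 2*(-206))/(-110/3 + (1/3)*291) = (146 + 412)/(-110/3 + 97) = 558/(181/3) = 558*(3/181) = 1674/181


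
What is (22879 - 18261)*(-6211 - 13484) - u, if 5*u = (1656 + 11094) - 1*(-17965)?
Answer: -90957653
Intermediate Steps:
u = 6143 (u = ((1656 + 11094) - 1*(-17965))/5 = (12750 + 17965)/5 = (1/5)*30715 = 6143)
(22879 - 18261)*(-6211 - 13484) - u = (22879 - 18261)*(-6211 - 13484) - 1*6143 = 4618*(-19695) - 6143 = -90951510 - 6143 = -90957653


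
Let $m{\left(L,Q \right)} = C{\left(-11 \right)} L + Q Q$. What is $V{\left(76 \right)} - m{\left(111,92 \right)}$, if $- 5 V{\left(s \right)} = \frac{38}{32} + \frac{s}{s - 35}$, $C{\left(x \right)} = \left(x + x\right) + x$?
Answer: $- \frac{3149855}{656} \approx -4801.6$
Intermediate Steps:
$C{\left(x \right)} = 3 x$ ($C{\left(x \right)} = 2 x + x = 3 x$)
$m{\left(L,Q \right)} = Q^{2} - 33 L$ ($m{\left(L,Q \right)} = 3 \left(-11\right) L + Q Q = - 33 L + Q^{2} = Q^{2} - 33 L$)
$V{\left(s \right)} = - \frac{19}{80} - \frac{s}{5 \left(-35 + s\right)}$ ($V{\left(s \right)} = - \frac{\frac{38}{32} + \frac{s}{s - 35}}{5} = - \frac{38 \cdot \frac{1}{32} + \frac{s}{-35 + s}}{5} = - \frac{\frac{19}{16} + \frac{s}{-35 + s}}{5} = - \frac{19}{80} - \frac{s}{5 \left(-35 + s\right)}$)
$V{\left(76 \right)} - m{\left(111,92 \right)} = \frac{7 \left(19 - 76\right)}{16 \left(-35 + 76\right)} - \left(92^{2} - 3663\right) = \frac{7 \left(19 - 76\right)}{16 \cdot 41} - \left(8464 - 3663\right) = \frac{7}{16} \cdot \frac{1}{41} \left(-57\right) - 4801 = - \frac{399}{656} - 4801 = - \frac{3149855}{656}$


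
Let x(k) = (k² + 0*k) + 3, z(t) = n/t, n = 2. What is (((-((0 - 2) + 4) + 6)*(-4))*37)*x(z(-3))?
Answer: -18352/9 ≈ -2039.1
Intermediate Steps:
z(t) = 2/t
x(k) = 3 + k² (x(k) = (k² + 0) + 3 = k² + 3 = 3 + k²)
(((-((0 - 2) + 4) + 6)*(-4))*37)*x(z(-3)) = (((-((0 - 2) + 4) + 6)*(-4))*37)*(3 + (2/(-3))²) = (((-(-2 + 4) + 6)*(-4))*37)*(3 + (2*(-⅓))²) = (((-1*2 + 6)*(-4))*37)*(3 + (-⅔)²) = (((-2 + 6)*(-4))*37)*(3 + 4/9) = ((4*(-4))*37)*(31/9) = -16*37*(31/9) = -592*31/9 = -18352/9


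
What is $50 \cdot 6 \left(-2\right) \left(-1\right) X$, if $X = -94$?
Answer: $-56400$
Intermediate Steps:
$50 \cdot 6 \left(-2\right) \left(-1\right) X = 50 \cdot 6 \left(-2\right) \left(-1\right) \left(-94\right) = 50 \left(\left(-12\right) \left(-1\right)\right) \left(-94\right) = 50 \cdot 12 \left(-94\right) = 600 \left(-94\right) = -56400$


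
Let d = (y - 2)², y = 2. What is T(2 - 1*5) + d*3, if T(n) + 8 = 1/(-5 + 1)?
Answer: -33/4 ≈ -8.2500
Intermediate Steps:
T(n) = -33/4 (T(n) = -8 + 1/(-5 + 1) = -8 + 1/(-4) = -8 - ¼ = -33/4)
d = 0 (d = (2 - 2)² = 0² = 0)
T(2 - 1*5) + d*3 = -33/4 + 0*3 = -33/4 + 0 = -33/4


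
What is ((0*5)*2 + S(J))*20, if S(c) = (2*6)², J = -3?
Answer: 2880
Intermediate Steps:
S(c) = 144 (S(c) = 12² = 144)
((0*5)*2 + S(J))*20 = ((0*5)*2 + 144)*20 = (0*2 + 144)*20 = (0 + 144)*20 = 144*20 = 2880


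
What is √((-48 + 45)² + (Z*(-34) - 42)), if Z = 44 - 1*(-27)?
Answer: I*√2447 ≈ 49.467*I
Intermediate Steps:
Z = 71 (Z = 44 + 27 = 71)
√((-48 + 45)² + (Z*(-34) - 42)) = √((-48 + 45)² + (71*(-34) - 42)) = √((-3)² + (-2414 - 42)) = √(9 - 2456) = √(-2447) = I*√2447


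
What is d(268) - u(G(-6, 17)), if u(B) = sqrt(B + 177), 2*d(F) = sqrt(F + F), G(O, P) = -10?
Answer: sqrt(134) - sqrt(167) ≈ -1.3470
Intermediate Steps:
d(F) = sqrt(2)*sqrt(F)/2 (d(F) = sqrt(F + F)/2 = sqrt(2*F)/2 = (sqrt(2)*sqrt(F))/2 = sqrt(2)*sqrt(F)/2)
u(B) = sqrt(177 + B)
d(268) - u(G(-6, 17)) = sqrt(2)*sqrt(268)/2 - sqrt(177 - 10) = sqrt(2)*(2*sqrt(67))/2 - sqrt(167) = sqrt(134) - sqrt(167)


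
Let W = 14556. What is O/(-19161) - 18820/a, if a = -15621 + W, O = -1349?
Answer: 24136447/1360431 ≈ 17.742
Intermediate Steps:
a = -1065 (a = -15621 + 14556 = -1065)
O/(-19161) - 18820/a = -1349/(-19161) - 18820/(-1065) = -1349*(-1/19161) - 18820*(-1/1065) = 1349/19161 + 3764/213 = 24136447/1360431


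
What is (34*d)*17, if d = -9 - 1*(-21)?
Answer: 6936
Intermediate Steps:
d = 12 (d = -9 + 21 = 12)
(34*d)*17 = (34*12)*17 = 408*17 = 6936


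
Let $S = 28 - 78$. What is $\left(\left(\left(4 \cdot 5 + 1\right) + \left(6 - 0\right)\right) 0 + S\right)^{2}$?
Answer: $2500$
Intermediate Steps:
$S = -50$ ($S = 28 - 78 = -50$)
$\left(\left(\left(4 \cdot 5 + 1\right) + \left(6 - 0\right)\right) 0 + S\right)^{2} = \left(\left(\left(4 \cdot 5 + 1\right) + \left(6 - 0\right)\right) 0 - 50\right)^{2} = \left(\left(\left(20 + 1\right) + \left(6 + 0\right)\right) 0 - 50\right)^{2} = \left(\left(21 + 6\right) 0 - 50\right)^{2} = \left(27 \cdot 0 - 50\right)^{2} = \left(0 - 50\right)^{2} = \left(-50\right)^{2} = 2500$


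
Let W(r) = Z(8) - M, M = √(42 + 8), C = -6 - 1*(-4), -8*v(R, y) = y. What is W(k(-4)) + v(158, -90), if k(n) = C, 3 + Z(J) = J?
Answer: 65/4 - 5*√2 ≈ 9.1789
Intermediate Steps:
v(R, y) = -y/8
Z(J) = -3 + J
C = -2 (C = -6 + 4 = -2)
k(n) = -2
M = 5*√2 (M = √50 = 5*√2 ≈ 7.0711)
W(r) = 5 - 5*√2 (W(r) = (-3 + 8) - 5*√2 = 5 - 5*√2)
W(k(-4)) + v(158, -90) = (5 - 5*√2) - ⅛*(-90) = (5 - 5*√2) + 45/4 = 65/4 - 5*√2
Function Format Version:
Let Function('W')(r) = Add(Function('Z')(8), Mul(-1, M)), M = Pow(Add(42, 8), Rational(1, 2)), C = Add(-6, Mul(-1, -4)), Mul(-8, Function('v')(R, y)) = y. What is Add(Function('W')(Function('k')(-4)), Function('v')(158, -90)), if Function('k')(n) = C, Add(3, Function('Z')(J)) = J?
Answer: Add(Rational(65, 4), Mul(-5, Pow(2, Rational(1, 2)))) ≈ 9.1789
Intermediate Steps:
Function('v')(R, y) = Mul(Rational(-1, 8), y)
Function('Z')(J) = Add(-3, J)
C = -2 (C = Add(-6, 4) = -2)
Function('k')(n) = -2
M = Mul(5, Pow(2, Rational(1, 2))) (M = Pow(50, Rational(1, 2)) = Mul(5, Pow(2, Rational(1, 2))) ≈ 7.0711)
Function('W')(r) = Add(5, Mul(-5, Pow(2, Rational(1, 2)))) (Function('W')(r) = Add(Add(-3, 8), Mul(-1, Mul(5, Pow(2, Rational(1, 2))))) = Add(5, Mul(-5, Pow(2, Rational(1, 2)))))
Add(Function('W')(Function('k')(-4)), Function('v')(158, -90)) = Add(Add(5, Mul(-5, Pow(2, Rational(1, 2)))), Mul(Rational(-1, 8), -90)) = Add(Add(5, Mul(-5, Pow(2, Rational(1, 2)))), Rational(45, 4)) = Add(Rational(65, 4), Mul(-5, Pow(2, Rational(1, 2))))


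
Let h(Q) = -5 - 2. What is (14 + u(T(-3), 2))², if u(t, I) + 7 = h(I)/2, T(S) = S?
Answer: 49/4 ≈ 12.250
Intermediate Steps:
h(Q) = -7
u(t, I) = -21/2 (u(t, I) = -7 - 7/2 = -21/2)
(14 + u(T(-3), 2))² = (14 - 21/2)² = (7/2)² = 49/4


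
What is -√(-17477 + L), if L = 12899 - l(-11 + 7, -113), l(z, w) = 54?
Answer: -2*I*√1158 ≈ -68.059*I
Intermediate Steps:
L = 12845 (L = 12899 - 1*54 = 12899 - 54 = 12845)
-√(-17477 + L) = -√(-17477 + 12845) = -√(-4632) = -2*I*√1158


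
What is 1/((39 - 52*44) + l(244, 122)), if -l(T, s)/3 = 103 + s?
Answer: -1/2924 ≈ -0.00034200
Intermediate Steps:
l(T, s) = -309 - 3*s (l(T, s) = -3*(103 + s) = -309 - 3*s)
1/((39 - 52*44) + l(244, 122)) = 1/((39 - 52*44) + (-309 - 3*122)) = 1/((39 - 2288) + (-309 - 366)) = 1/(-2249 - 675) = 1/(-2924) = -1/2924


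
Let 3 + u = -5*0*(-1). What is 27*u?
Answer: -81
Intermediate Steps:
u = -3 (u = -3 - 5*0*(-1) = -3 + 0*(-1) = -3 + 0 = -3)
27*u = 27*(-3) = -81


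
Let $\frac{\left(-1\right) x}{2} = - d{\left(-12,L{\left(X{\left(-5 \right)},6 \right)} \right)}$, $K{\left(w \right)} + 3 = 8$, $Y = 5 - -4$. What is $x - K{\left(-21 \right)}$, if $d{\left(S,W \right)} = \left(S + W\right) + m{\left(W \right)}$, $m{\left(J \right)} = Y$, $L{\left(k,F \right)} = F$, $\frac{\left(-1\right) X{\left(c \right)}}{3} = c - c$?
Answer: $1$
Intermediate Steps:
$X{\left(c \right)} = 0$ ($X{\left(c \right)} = - 3 \left(c - c\right) = \left(-3\right) 0 = 0$)
$Y = 9$ ($Y = 5 + 4 = 9$)
$m{\left(J \right)} = 9$
$K{\left(w \right)} = 5$ ($K{\left(w \right)} = -3 + 8 = 5$)
$d{\left(S,W \right)} = 9 + S + W$ ($d{\left(S,W \right)} = \left(S + W\right) + 9 = 9 + S + W$)
$x = 6$ ($x = - 2 \left(- (9 - 12 + 6)\right) = - 2 \left(\left(-1\right) 3\right) = \left(-2\right) \left(-3\right) = 6$)
$x - K{\left(-21 \right)} = 6 - 5 = 1$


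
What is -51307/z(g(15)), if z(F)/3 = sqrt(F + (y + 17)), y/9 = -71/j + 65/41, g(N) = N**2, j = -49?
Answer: -359149*sqrt(22182722)/1623126 ≈ -1042.1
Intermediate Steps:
y = 54864/2009 (y = 9*(-71/(-49) + 65/41) = 9*(-71*(-1/49) + 65*(1/41)) = 9*(71/49 + 65/41) = 9*(6096/2009) = 54864/2009 ≈ 27.309)
z(F) = 3*sqrt(89017/2009 + F) (z(F) = 3*sqrt(F + (54864/2009 + 17)) = 3*sqrt(F + 89017/2009) = 3*sqrt(89017/2009 + F))
-51307/z(g(15)) = -51307*287/(3*sqrt(3649697 + 82369*15**2)) = -51307*287/(3*sqrt(3649697 + 82369*225)) = -51307*287/(3*sqrt(3649697 + 18533025)) = -51307*7*sqrt(22182722)/1623126 = -359149*sqrt(22182722)/1623126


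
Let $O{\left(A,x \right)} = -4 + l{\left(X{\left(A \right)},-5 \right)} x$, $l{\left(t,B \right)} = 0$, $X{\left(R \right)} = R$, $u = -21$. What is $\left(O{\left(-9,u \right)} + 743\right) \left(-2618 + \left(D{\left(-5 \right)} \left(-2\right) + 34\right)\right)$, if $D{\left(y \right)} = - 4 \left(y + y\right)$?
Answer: $-1968696$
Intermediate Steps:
$O{\left(A,x \right)} = -4$ ($O{\left(A,x \right)} = -4 + 0 x = -4 + 0 = -4$)
$D{\left(y \right)} = - 8 y$ ($D{\left(y \right)} = - 4 \cdot 2 y = - 8 y$)
$\left(O{\left(-9,u \right)} + 743\right) \left(-2618 + \left(D{\left(-5 \right)} \left(-2\right) + 34\right)\right) = \left(-4 + 743\right) \left(-2618 + \left(\left(-8\right) \left(-5\right) \left(-2\right) + 34\right)\right) = 739 \left(-2618 + \left(40 \left(-2\right) + 34\right)\right) = 739 \left(-2618 + \left(-80 + 34\right)\right) = 739 \left(-2618 - 46\right) = 739 \left(-2664\right) = -1968696$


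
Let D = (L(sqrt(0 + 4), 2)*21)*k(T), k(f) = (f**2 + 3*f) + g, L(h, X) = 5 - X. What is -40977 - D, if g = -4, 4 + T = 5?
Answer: -40977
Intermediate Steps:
T = 1 (T = -4 + 5 = 1)
k(f) = -4 + f**2 + 3*f (k(f) = (f**2 + 3*f) - 4 = -4 + f**2 + 3*f)
D = 0 (D = ((5 - 1*2)*21)*(-4 + 1**2 + 3*1) = ((5 - 2)*21)*(-4 + 1 + 3) = (3*21)*0 = 63*0 = 0)
-40977 - D = -40977 - 1*0 = -40977 + 0 = -40977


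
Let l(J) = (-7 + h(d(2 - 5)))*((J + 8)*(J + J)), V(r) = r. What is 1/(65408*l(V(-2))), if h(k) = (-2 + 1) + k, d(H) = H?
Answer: 1/17267712 ≈ 5.7912e-8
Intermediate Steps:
h(k) = -1 + k
l(J) = -22*J*(8 + J) (l(J) = (-7 + (-1 + (2 - 5)))*((J + 8)*(J + J)) = (-7 + (-1 - 3))*((8 + J)*(2*J)) = (-7 - 4)*(2*J*(8 + J)) = -22*J*(8 + J))
1/(65408*l(V(-2))) = 1/(65408*((-22*(-2)*(8 - 2)))) = 1/(65408*((-22*(-2)*6))) = (1/65408)/264 = (1/65408)*(1/264) = 1/17267712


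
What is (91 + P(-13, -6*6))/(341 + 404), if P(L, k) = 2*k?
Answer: 19/745 ≈ 0.025503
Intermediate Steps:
(91 + P(-13, -6*6))/(341 + 404) = (91 + 2*(-6*6))/(341 + 404) = (91 + 2*(-36))/745 = (91 - 72)*(1/745) = 19*(1/745) = 19/745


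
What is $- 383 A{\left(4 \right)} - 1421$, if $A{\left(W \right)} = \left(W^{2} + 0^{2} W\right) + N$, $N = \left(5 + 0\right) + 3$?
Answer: $-10613$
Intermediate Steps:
$N = 8$ ($N = 5 + 3 = 8$)
$A{\left(W \right)} = 8 + W^{2}$ ($A{\left(W \right)} = \left(W^{2} + 0^{2} W\right) + 8 = \left(W^{2} + 0 W\right) + 8 = \left(W^{2} + 0\right) + 8 = W^{2} + 8 = 8 + W^{2}$)
$- 383 A{\left(4 \right)} - 1421 = - 383 \left(8 + 4^{2}\right) - 1421 = - 383 \left(8 + 16\right) - 1421 = \left(-383\right) 24 - 1421 = -9192 - 1421 = -10613$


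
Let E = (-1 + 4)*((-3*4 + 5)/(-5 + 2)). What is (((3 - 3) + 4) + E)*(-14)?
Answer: -154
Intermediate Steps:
E = 7 (E = 3*((-12 + 5)/(-3)) = 3*(-7*(-⅓)) = 3*(7/3) = 7)
(((3 - 3) + 4) + E)*(-14) = (((3 - 3) + 4) + 7)*(-14) = ((0 + 4) + 7)*(-14) = (4 + 7)*(-14) = 11*(-14) = -154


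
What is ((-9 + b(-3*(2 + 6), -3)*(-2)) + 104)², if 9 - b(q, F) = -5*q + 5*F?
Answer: 82369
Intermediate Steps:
b(q, F) = 9 - 5*F + 5*q (b(q, F) = 9 - (-5*q + 5*F) = 9 + (-5*F + 5*q) = 9 - 5*F + 5*q)
((-9 + b(-3*(2 + 6), -3)*(-2)) + 104)² = ((-9 + (9 - 5*(-3) + 5*(-3*(2 + 6)))*(-2)) + 104)² = ((-9 + (9 + 15 + 5*(-3*8))*(-2)) + 104)² = ((-9 + (9 + 15 + 5*(-24))*(-2)) + 104)² = ((-9 + (9 + 15 - 120)*(-2)) + 104)² = ((-9 - 96*(-2)) + 104)² = ((-9 + 192) + 104)² = (183 + 104)² = 287² = 82369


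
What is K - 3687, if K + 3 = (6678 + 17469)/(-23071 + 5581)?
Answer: -21520749/5830 ≈ -3691.4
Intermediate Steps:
K = -25539/5830 (K = -3 + (6678 + 17469)/(-23071 + 5581) = -3 + 24147/(-17490) = -3 + 24147*(-1/17490) = -3 - 8049/5830 = -25539/5830 ≈ -4.3806)
K - 3687 = -25539/5830 - 3687 = -21520749/5830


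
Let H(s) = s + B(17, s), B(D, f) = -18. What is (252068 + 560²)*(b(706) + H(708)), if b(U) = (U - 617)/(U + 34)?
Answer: 72220106313/185 ≈ 3.9038e+8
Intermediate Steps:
b(U) = (-617 + U)/(34 + U)
H(s) = -18 + s (H(s) = s - 18 = -18 + s)
(252068 + 560²)*(b(706) + H(708)) = (252068 + 560²)*((-617 + 706)/(34 + 706) + (-18 + 708)) = (252068 + 313600)*(89/740 + 690) = 565668*((1/740)*89 + 690) = 565668*(89/740 + 690) = 565668*(510689/740) = 72220106313/185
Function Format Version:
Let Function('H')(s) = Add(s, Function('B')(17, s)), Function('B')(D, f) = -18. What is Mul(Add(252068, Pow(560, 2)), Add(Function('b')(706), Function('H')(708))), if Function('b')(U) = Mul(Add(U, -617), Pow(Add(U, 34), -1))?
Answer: Rational(72220106313, 185) ≈ 3.9038e+8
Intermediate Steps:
Function('b')(U) = Mul(Pow(Add(34, U), -1), Add(-617, U)) (Function('b')(U) = Mul(Add(-617, U), Pow(Add(34, U), -1)) = Mul(Pow(Add(34, U), -1), Add(-617, U)))
Function('H')(s) = Add(-18, s) (Function('H')(s) = Add(s, -18) = Add(-18, s))
Mul(Add(252068, Pow(560, 2)), Add(Function('b')(706), Function('H')(708))) = Mul(Add(252068, Pow(560, 2)), Add(Mul(Pow(Add(34, 706), -1), Add(-617, 706)), Add(-18, 708))) = Mul(Add(252068, 313600), Add(Mul(Pow(740, -1), 89), 690)) = Mul(565668, Add(Mul(Rational(1, 740), 89), 690)) = Mul(565668, Add(Rational(89, 740), 690)) = Mul(565668, Rational(510689, 740)) = Rational(72220106313, 185)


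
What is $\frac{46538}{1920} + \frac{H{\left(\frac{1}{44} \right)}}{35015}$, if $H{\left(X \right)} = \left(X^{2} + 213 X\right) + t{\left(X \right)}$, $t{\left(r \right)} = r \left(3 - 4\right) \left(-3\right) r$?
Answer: $\frac{19717402159}{813468480} \approx 24.239$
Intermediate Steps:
$t{\left(r \right)} = 3 r^{2}$ ($t{\left(r \right)} = r \left(-1\right) \left(-3\right) r = - r \left(-3\right) r = 3 r r = 3 r^{2}$)
$H{\left(X \right)} = 4 X^{2} + 213 X$ ($H{\left(X \right)} = \left(X^{2} + 213 X\right) + 3 X^{2} = 4 X^{2} + 213 X$)
$\frac{46538}{1920} + \frac{H{\left(\frac{1}{44} \right)}}{35015} = \frac{46538}{1920} + \frac{\frac{1}{44} \left(213 + \frac{4}{44}\right)}{35015} = 46538 \cdot \frac{1}{1920} + \frac{213 + 4 \cdot \frac{1}{44}}{44} \cdot \frac{1}{35015} = \frac{23269}{960} + \frac{213 + \frac{1}{11}}{44} \cdot \frac{1}{35015} = \frac{23269}{960} + \frac{1}{44} \cdot \frac{2344}{11} \cdot \frac{1}{35015} = \frac{23269}{960} + \frac{586}{121} \cdot \frac{1}{35015} = \frac{23269}{960} + \frac{586}{4236815} = \frac{19717402159}{813468480}$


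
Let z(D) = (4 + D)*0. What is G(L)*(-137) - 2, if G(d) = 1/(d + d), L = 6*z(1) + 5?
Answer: -157/10 ≈ -15.700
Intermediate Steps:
z(D) = 0
L = 5 (L = 6*0 + 5 = 0 + 5 = 5)
G(d) = 1/(2*d)
G(L)*(-137) - 2 = ((½)/5)*(-137) - 2 = ((½)*(⅕))*(-137) - 2 = (⅒)*(-137) - 2 = -137/10 - 2 = -157/10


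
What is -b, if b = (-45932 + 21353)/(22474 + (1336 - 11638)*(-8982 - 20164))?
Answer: 24579/300284566 ≈ 8.1852e-5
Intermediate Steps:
b = -24579/300284566 (b = -24579/(22474 - 10302*(-29146)) = -24579/(22474 + 300262092) = -24579/300284566 ≈ -8.1852e-5)
-b = -1*(-24579/300284566) = 24579/300284566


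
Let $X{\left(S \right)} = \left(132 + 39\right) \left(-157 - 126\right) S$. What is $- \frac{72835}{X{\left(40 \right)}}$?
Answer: $\frac{14567}{387144} \approx 0.037627$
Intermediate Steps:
$X{\left(S \right)} = - 48393 S$ ($X{\left(S \right)} = 171 \left(-283\right) S = - 48393 S$)
$- \frac{72835}{X{\left(40 \right)}} = - \frac{72835}{\left(-48393\right) 40} = - \frac{72835}{-1935720} = \left(-72835\right) \left(- \frac{1}{1935720}\right) = \frac{14567}{387144}$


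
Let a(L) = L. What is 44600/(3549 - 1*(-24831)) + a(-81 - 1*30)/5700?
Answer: 4184497/2696100 ≈ 1.5521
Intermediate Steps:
44600/(3549 - 1*(-24831)) + a(-81 - 1*30)/5700 = 44600/(3549 - 1*(-24831)) + (-81 - 1*30)/5700 = 44600/(3549 + 24831) + (-81 - 30)*(1/5700) = 44600/28380 - 111*1/5700 = 44600*(1/28380) - 37/1900 = 2230/1419 - 37/1900 = 4184497/2696100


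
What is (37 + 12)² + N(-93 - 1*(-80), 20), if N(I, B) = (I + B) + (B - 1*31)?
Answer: 2397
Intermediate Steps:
N(I, B) = -31 + I + 2*B (N(I, B) = (B + I) + (B - 31) = (B + I) + (-31 + B) = -31 + I + 2*B)
(37 + 12)² + N(-93 - 1*(-80), 20) = (37 + 12)² + (-31 + (-93 - 1*(-80)) + 2*20) = 49² + (-31 + (-93 + 80) + 40) = 2401 + (-31 - 13 + 40) = 2401 - 4 = 2397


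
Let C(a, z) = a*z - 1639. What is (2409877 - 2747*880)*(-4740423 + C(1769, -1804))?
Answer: 59365168254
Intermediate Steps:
C(a, z) = -1639 + a*z
(2409877 - 2747*880)*(-4740423 + C(1769, -1804)) = (2409877 - 2747*880)*(-4740423 + (-1639 + 1769*(-1804))) = (2409877 - 2417360)*(-4740423 + (-1639 - 3191276)) = -7483*(-4740423 - 3192915) = -7483*(-7933338) = 59365168254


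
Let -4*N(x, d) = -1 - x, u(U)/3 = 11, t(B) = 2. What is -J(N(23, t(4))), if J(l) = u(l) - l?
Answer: -27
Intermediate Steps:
u(U) = 33 (u(U) = 3*11 = 33)
N(x, d) = ¼ + x/4 (N(x, d) = -(-1 - x)/4 = ¼ + x/4)
J(l) = 33 - l
-J(N(23, t(4))) = -(33 - (¼ + (¼)*23)) = -(33 - (¼ + 23/4)) = -(33 - 1*6) = -(33 - 6) = -1*27 = -27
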